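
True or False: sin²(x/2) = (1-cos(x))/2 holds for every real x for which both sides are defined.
Claim: sin²(x/2) = (1-cos(x))/2.
Reasoning: Use cos(2θ) = 1 - 2sin²θ with θ = x/2: cos(x) = 1 - 2sin²(x/2). Solving for sin²(x/2) gives (1 - cos(x))/2.
So the two sides agree for every real x for which both sides are defined.

Conclusion: True.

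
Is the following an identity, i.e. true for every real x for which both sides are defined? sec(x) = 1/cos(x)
Yes, this is an identity.

Claim: sec(x) = 1/cos(x).
Reasoning: sec(x) is by definition the reciprocal of cos(x), wherever cos(x) ≠ 0.
So the two sides agree for every real x for which both sides are defined.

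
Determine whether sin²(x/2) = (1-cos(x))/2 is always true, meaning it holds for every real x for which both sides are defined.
Yes, this is an identity.

Claim: sin²(x/2) = (1-cos(x))/2.
Reasoning: Use cos(2θ) = 1 - 2sin²θ with θ = x/2: cos(x) = 1 - 2sin²(x/2). Solving for sin²(x/2) gives (1 - cos(x))/2.
So the two sides agree for every real x for which both sides are defined.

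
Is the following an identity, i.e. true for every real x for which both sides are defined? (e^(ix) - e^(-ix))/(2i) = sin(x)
Yes, this is an identity.

Claim: (e^(ix) - e^(-ix))/(2i) = sin(x).
Reasoning: By Euler's formula e^(ix) = cos(x) + i·sin(x) and e^(-ix) = cos(x) - i·sin(x). Subtracting cancels the cosine terms: e^(ix) - e^(-ix) = 2i·sin(x); divide by 2i.
So the two sides agree for every real x for which both sides are defined.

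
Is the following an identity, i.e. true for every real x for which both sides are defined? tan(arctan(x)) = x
Claim: tan(arctan(x)) = x.
Reasoning: For every real x, arctan(x) is by definition the angle in (-π/2, π/2) whose tangent equals x. Taking the tangent of that angle returns x.
So the two sides agree for every real x for which both sides are defined.

Conclusion: Yes, this is an identity.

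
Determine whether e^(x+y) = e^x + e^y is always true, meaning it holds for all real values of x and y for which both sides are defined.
No, this is NOT an identity.

Claim: e^(x+y) = e^x + e^y.
Test a specific point where both sides are defined: x = 5, y = 4.
LHS = e^(x+y) ≈ 8103.0839
RHS = e^x + e^y ≈ 203.0113
Since 8103.0839 ≠ 203.0113, the equation fails at this point, so it cannot hold for all real values of x and y for which both sides are defined.
The correct rule is e^(x+y) = e^x · e^y (a product, not a sum).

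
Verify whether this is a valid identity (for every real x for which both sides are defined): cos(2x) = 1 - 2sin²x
Yes, this is an identity.

Claim: cos(2x) = 1 - 2sin²x.
Reasoning: cos(2x) = cos²x - sin²x. Replace cos²x by 1 - sin²x: (1 - sin²x) - sin²x = 1 - 2sin²x.
So the two sides agree for every real x for which both sides are defined.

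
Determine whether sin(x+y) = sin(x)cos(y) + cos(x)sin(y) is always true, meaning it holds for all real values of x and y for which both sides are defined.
Claim: sin(x+y) = sin(x)cos(y) + cos(x)sin(y).
Reasoning: By Euler's formula e^(i(x+y)) = e^(ix)·e^(iy) = (cos x + i·sin x)(cos y + i·sin y). The imaginary part of the left side is sin(x+y); the imaginary part of the product is sin(x)cos(y) + cos(x)sin(y).
So the two sides agree for all real values of x and y for which both sides are defined.

Conclusion: Yes, this is an identity.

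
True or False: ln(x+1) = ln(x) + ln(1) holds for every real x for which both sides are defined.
Claim: ln(x+1) = ln(x) + ln(1).
Test a specific point where both sides are defined: x = 1/2.
LHS = ln(x+1) ≈ 0.4055
RHS = ln(x) + ln(1) ≈ -0.6931
Since 0.4055 ≠ -0.6931, the equation fails at this point, so it cannot hold for every real x for which both sides are defined.
ln(1) = 0, so the right side is just ln(x), which differs from ln(x+1).

Conclusion: False.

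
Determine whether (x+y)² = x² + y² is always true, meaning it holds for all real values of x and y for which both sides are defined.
No, this is NOT an identity.

Claim: (x+y)² = x² + y².
Test a specific point where both sides are defined: x = 5, y = 4.
LHS = (x+y)² ≈ 81.0000
RHS = x² + y² ≈ 41.0000
Since 81.0000 ≠ 41.0000, the equation fails at this point, so it cannot hold for all real values of x and y for which both sides are defined.
The correct expansion is (x+y)² = x² + 2xy + y²; the cross term 2xy is missing.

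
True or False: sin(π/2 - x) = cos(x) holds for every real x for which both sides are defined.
True.

Claim: sin(π/2 - x) = cos(x).
Reasoning: Use sin(u - v) = sin(u)cos(v) - cos(u)sin(v) with u = π/2, v = x: sin(π/2)cos(x) - cos(π/2)sin(x) = 1·cos(x) - 0·sin(x) = cos(x).
So the two sides agree for every real x for which both sides are defined.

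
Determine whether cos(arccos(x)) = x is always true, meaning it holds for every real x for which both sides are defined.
Claim: cos(arccos(x)) = x.
Reasoning: For -1 ≤ x ≤ 1 (where arccos is defined), arccos(x) is by definition an angle whose cosine equals x. Taking the cosine of that angle returns x. (Note the other order, arccos(cos x) = x, is NOT an identity.)
So the two sides agree for every real x for which both sides are defined.

Conclusion: Yes, this is an identity.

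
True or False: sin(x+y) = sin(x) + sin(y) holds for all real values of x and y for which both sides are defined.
False.

Claim: sin(x+y) = sin(x) + sin(y).
Test a specific point where both sides are defined: x = π/3, y = π.
LHS = sin(x+y) ≈ -0.8660
RHS = sin(x) + sin(y) ≈ 0.8660
Since -0.8660 ≠ 0.8660, the equation fails at this point, so it cannot hold for all real values of x and y for which both sides are defined.
The correct expansion is sin(x+y) = sin(x)cos(y) + cos(x)sin(y); sine is not additive.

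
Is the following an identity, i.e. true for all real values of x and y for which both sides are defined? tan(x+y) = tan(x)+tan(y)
No, this is NOT an identity.

Claim: tan(x+y) = tan(x)+tan(y).
Test a specific point where both sides are defined: x = -π/6, y = 3π/4.
LHS = tan(x+y) ≈ -3.7321
RHS = tan(x)+tan(y) ≈ -1.5774
Since -3.7321 ≠ -1.5774, the equation fails at this point, so it cannot hold for all real values of x and y for which both sides are defined.
The correct formula is tan(x+y) = (tan(x) + tan(y))/(1 - tan(x)tan(y)).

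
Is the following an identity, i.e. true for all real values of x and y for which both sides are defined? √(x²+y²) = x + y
No, this is NOT an identity.

Claim: √(x²+y²) = x + y.
Test a specific point where both sides are defined: x = 5, y = 3/2.
LHS = √(x²+y²) ≈ 5.2202
RHS = x + y ≈ 6.5000
Since 5.2202 ≠ 6.5000, the equation fails at this point, so it cannot hold for all real values of x and y for which both sides are defined.
(x+y)² = x² + 2xy + y², not x² + y², so the square root does not split this way.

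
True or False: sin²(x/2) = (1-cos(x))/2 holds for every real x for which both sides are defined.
True.

Claim: sin²(x/2) = (1-cos(x))/2.
Reasoning: Use cos(2θ) = 1 - 2sin²θ with θ = x/2: cos(x) = 1 - 2sin²(x/2). Solving for sin²(x/2) gives (1 - cos(x))/2.
So the two sides agree for every real x for which both sides are defined.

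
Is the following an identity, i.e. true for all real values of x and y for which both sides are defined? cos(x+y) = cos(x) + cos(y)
Claim: cos(x+y) = cos(x) + cos(y).
Test a specific point where both sides are defined: x = π, y = 2π/3.
LHS = cos(x+y) ≈ 0.5000
RHS = cos(x) + cos(y) ≈ -1.5000
Since 0.5000 ≠ -1.5000, the equation fails at this point, so it cannot hold for all real values of x and y for which both sides are defined.
The correct expansion is cos(x+y) = cos(x)cos(y) - sin(x)sin(y); cosine is not additive.

Conclusion: No, this is NOT an identity.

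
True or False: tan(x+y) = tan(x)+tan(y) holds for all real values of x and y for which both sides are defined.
False.

Claim: tan(x+y) = tan(x)+tan(y).
Test a specific point where both sides are defined: x = π/3, y = π/3.
LHS = tan(x+y) ≈ -1.7321
RHS = tan(x)+tan(y) ≈ 3.4641
Since -1.7321 ≠ 3.4641, the equation fails at this point, so it cannot hold for all real values of x and y for which both sides are defined.
The correct formula is tan(x+y) = (tan(x) + tan(y))/(1 - tan(x)tan(y)).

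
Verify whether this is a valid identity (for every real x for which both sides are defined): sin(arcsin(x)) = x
Claim: sin(arcsin(x)) = x.
Reasoning: For -1 ≤ x ≤ 1 (where arcsin is defined), arcsin(x) is by definition an angle whose sine equals x. Taking the sine of that angle returns x. (Note the other order, arcsin(sin x) = x, is NOT an identity.)
So the two sides agree for every real x for which both sides are defined.

Conclusion: Yes, this is an identity.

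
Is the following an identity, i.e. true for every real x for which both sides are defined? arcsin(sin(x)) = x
Claim: arcsin(sin(x)) = x.
Test a specific point where both sides are defined: x = 2π/3.
LHS = arcsin(sin(x)) ≈ 1.0472
RHS = x ≈ 2.0944
Since 1.0472 ≠ 2.0944, the equation fails at this point, so it cannot hold for every real x for which both sides are defined.
arcsin only returns values in [-π/2, π/2], so arcsin(sin(x)) = x holds only for x in that interval, not for all real x.

Conclusion: No, this is NOT an identity.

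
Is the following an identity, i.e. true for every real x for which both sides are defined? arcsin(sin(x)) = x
No, this is NOT an identity.

Claim: arcsin(sin(x)) = x.
Test a specific point where both sides are defined: x = 3π/4.
LHS = arcsin(sin(x)) ≈ 0.7854
RHS = x ≈ 2.3562
Since 0.7854 ≠ 2.3562, the equation fails at this point, so it cannot hold for every real x for which both sides are defined.
arcsin only returns values in [-π/2, π/2], so arcsin(sin(x)) = x holds only for x in that interval, not for all real x.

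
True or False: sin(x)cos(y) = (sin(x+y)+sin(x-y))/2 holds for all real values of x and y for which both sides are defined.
Claim: sin(x)cos(y) = (sin(x+y)+sin(x-y))/2.
Reasoning: sin(x+y) = sin(x)cos(y) + cos(x)sin(y) and sin(x-y) = sin(x)cos(y) - cos(x)sin(y). Adding, sin(x+y) + sin(x-y) = 2sin(x)cos(y); divide by 2.
So the two sides agree for all real values of x and y for which both sides are defined.

Conclusion: True.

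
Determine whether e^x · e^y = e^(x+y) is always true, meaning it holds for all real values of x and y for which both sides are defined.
Claim: e^x · e^y = e^(x+y).
Reasoning: This is the law of exponents for a common base: multiplying powers adds exponents. E.g. from the series, (Σ x^j/j!)(Σ y^k/k!) = Σ_m (Σ_{j+k=m} x^j y^k/(j!k!)) = Σ_m (x+y)^m/m! by the binomial theorem.
So the two sides agree for all real values of x and y for which both sides are defined.

Conclusion: Yes, this is an identity.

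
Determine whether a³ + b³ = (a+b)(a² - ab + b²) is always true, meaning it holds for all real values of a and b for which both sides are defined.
Claim: a³ + b³ = (a+b)(a² - ab + b²).
Reasoning: Expand the right side: (a+b)(a² - ab + b²) = a³ - a²b + ab² + a²b - ab² + b³ = a³ + b³ (the middle terms cancel in pairs).
So the two sides agree for all real values of a and b for which both sides are defined.

Conclusion: Yes, this is an identity.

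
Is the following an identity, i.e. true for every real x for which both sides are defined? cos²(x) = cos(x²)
No, this is NOT an identity.

Claim: cos²(x) = cos(x²).
Test a specific point where both sides are defined: x = 2π/3.
LHS = cos²(x) ≈ 0.2500
RHS = cos(x²) ≈ -0.3202
Since 0.2500 ≠ -0.3202, the equation fails at this point, so it cannot hold for every real x for which both sides are defined.
cos²(x) means (cos x)², squaring the output; cos(x²) squares the input. These are different functions.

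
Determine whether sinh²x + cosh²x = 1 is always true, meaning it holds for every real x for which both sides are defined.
Claim: sinh²x + cosh²x = 1.
Test a specific point where both sides are defined: x = 1.
LHS = sinh²x + cosh²x ≈ 3.7622
RHS = 1 ≈ 1.0000
Since 3.7622 ≠ 1.0000, the equation fails at this point, so it cannot hold for every real x for which both sides are defined.
The correct hyperbolic identity is cosh²x - sinh²x = 1 (a difference); the sum sinh²x + cosh²x equals cosh(2x).

Conclusion: No, this is NOT an identity.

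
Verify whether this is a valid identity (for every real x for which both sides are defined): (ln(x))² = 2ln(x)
No, this is NOT an identity.

Claim: (ln(x))² = 2ln(x).
Test a specific point where both sides are defined: x = 4.
LHS = (ln(x))² ≈ 1.9218
RHS = 2ln(x) ≈ 2.7726
Since 1.9218 ≠ 2.7726, the equation fails at this point, so it cannot hold for every real x for which both sides are defined.
2ln(x) equals ln(x²), which is not the same as (ln x)².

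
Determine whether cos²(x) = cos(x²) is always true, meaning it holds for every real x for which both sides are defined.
Claim: cos²(x) = cos(x²).
Test a specific point where both sides are defined: x = 3π/4.
LHS = cos²(x) ≈ 0.5000
RHS = cos(x²) ≈ 0.7442
Since 0.5000 ≠ 0.7442, the equation fails at this point, so it cannot hold for every real x for which both sides are defined.
cos²(x) means (cos x)², squaring the output; cos(x²) squares the input. These are different functions.

Conclusion: No, this is NOT an identity.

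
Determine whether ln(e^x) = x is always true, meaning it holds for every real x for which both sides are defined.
Claim: ln(e^x) = x.
Reasoning: ln is the inverse of the exponential: ln(e^x) asks for the exponent p with e^p = e^x, and since e^p is one-to-one that exponent is p = x.
So the two sides agree for every real x for which both sides are defined.

Conclusion: Yes, this is an identity.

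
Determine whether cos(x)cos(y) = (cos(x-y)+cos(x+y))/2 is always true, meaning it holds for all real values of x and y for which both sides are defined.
Yes, this is an identity.

Claim: cos(x)cos(y) = (cos(x-y)+cos(x+y))/2.
Reasoning: cos(x-y) = cos(x)cos(y) + sin(x)sin(y) and cos(x+y) = cos(x)cos(y) - sin(x)sin(y). Adding, cos(x-y) + cos(x+y) = 2cos(x)cos(y); divide by 2.
So the two sides agree for all real values of x and y for which both sides are defined.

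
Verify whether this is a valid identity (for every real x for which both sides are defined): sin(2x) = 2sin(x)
No, this is NOT an identity.

Claim: sin(2x) = 2sin(x).
Test a specific point where both sides are defined: x = π/2.
LHS = sin(2x) ≈ 0.0000
RHS = 2sin(x) ≈ 2.0000
Since 0.0000 ≠ 2.0000, the equation fails at this point, so it cannot hold for every real x for which both sides are defined.
The correct double-angle formula is sin(2x) = 2sin(x)cos(x).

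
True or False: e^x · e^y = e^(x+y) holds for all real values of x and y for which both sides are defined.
True.

Claim: e^x · e^y = e^(x+y).
Reasoning: This is the law of exponents for a common base: multiplying powers adds exponents. E.g. from the series, (Σ x^j/j!)(Σ y^k/k!) = Σ_m (Σ_{j+k=m} x^j y^k/(j!k!)) = Σ_m (x+y)^m/m! by the binomial theorem.
So the two sides agree for all real values of x and y for which both sides are defined.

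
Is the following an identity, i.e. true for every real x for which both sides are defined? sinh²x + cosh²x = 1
Claim: sinh²x + cosh²x = 1.
Test a specific point where both sides are defined: x = 1/2.
LHS = sinh²x + cosh²x ≈ 1.5431
RHS = 1 ≈ 1.0000
Since 1.5431 ≠ 1.0000, the equation fails at this point, so it cannot hold for every real x for which both sides are defined.
The correct hyperbolic identity is cosh²x - sinh²x = 1 (a difference); the sum sinh²x + cosh²x equals cosh(2x).

Conclusion: No, this is NOT an identity.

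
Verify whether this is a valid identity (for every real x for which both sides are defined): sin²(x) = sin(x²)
Claim: sin²(x) = sin(x²).
Test a specific point where both sides are defined: x = 3π/4.
LHS = sin²(x) ≈ 0.5000
RHS = sin(x²) ≈ -0.6680
Since 0.5000 ≠ -0.6680, the equation fails at this point, so it cannot hold for every real x for which both sides are defined.
sin²(x) means (sin x)², squaring the output; sin(x²) squares the input. These are different functions.

Conclusion: No, this is NOT an identity.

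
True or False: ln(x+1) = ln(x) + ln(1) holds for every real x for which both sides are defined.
Claim: ln(x+1) = ln(x) + ln(1).
Test a specific point where both sides are defined: x = 1/2.
LHS = ln(x+1) ≈ 0.4055
RHS = ln(x) + ln(1) ≈ -0.6931
Since 0.4055 ≠ -0.6931, the equation fails at this point, so it cannot hold for every real x for which both sides are defined.
ln(1) = 0, so the right side is just ln(x), which differs from ln(x+1).

Conclusion: False.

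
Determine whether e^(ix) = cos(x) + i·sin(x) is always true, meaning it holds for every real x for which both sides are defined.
Yes, this is an identity.

Claim: e^(ix) = cos(x) + i·sin(x).
Reasoning: Euler's formula. Expand e^(ix) = Σ (ix)^k / k!. Since i² = -1, the even-k terms are Σ (-1)^m x^(2m)/(2m)! = cos(x) and the odd-k terms are i · Σ (-1)^m x^(2m+1)/(2m+1)! = i·sin(x).
So the two sides agree for every real x for which both sides are defined.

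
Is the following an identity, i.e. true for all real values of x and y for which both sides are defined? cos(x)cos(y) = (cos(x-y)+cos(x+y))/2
Yes, this is an identity.

Claim: cos(x)cos(y) = (cos(x-y)+cos(x+y))/2.
Reasoning: cos(x-y) = cos(x)cos(y) + sin(x)sin(y) and cos(x+y) = cos(x)cos(y) - sin(x)sin(y). Adding, cos(x-y) + cos(x+y) = 2cos(x)cos(y); divide by 2.
So the two sides agree for all real values of x and y for which both sides are defined.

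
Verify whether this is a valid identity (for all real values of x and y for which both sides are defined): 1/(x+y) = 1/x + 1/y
No, this is NOT an identity.

Claim: 1/(x+y) = 1/x + 1/y.
Test a specific point where both sides are defined: x = 1/2, y = 1.
LHS = 1/(x+y) ≈ 0.6667
RHS = 1/x + 1/y ≈ 3.0000
Since 0.6667 ≠ 3.0000, the equation fails at this point, so it cannot hold for all real values of x and y for which both sides are defined.
1/x + 1/y = (x+y)/(xy), which is not 1/(x+y).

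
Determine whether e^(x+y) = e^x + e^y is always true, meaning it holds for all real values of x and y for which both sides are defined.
Claim: e^(x+y) = e^x + e^y.
Test a specific point where both sides are defined: x = 5, y = 4.
LHS = e^(x+y) ≈ 8103.0839
RHS = e^x + e^y ≈ 203.0113
Since 8103.0839 ≠ 203.0113, the equation fails at this point, so it cannot hold for all real values of x and y for which both sides are defined.
The correct rule is e^(x+y) = e^x · e^y (a product, not a sum).

Conclusion: No, this is NOT an identity.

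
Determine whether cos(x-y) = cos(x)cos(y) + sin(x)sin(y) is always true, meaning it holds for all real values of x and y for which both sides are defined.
Claim: cos(x-y) = cos(x)cos(y) + sin(x)sin(y).
Reasoning: Replace y by -y in cos(x+y) = cos(x)cos(y) - sin(x)sin(y) and use cos(-y) = cos(y), sin(-y) = -sin(y): cos(x-y) = cos(x)cos(y) + sin(x)sin(y).
So the two sides agree for all real values of x and y for which both sides are defined.

Conclusion: Yes, this is an identity.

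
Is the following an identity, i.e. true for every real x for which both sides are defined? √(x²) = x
No, this is NOT an identity.

Claim: √(x²) = x.
Test a specific point where both sides are defined: x = -2.
LHS = √(x²) ≈ 2.0000
RHS = x ≈ -2.0000
Since 2.0000 ≠ -2.0000, the equation fails at this point, so it cannot hold for every real x for which both sides are defined.
√(x²) = |x|, which differs from x whenever x < 0 (both sides are defined for every real x).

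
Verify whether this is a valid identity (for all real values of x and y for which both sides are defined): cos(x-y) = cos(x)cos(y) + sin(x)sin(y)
Claim: cos(x-y) = cos(x)cos(y) + sin(x)sin(y).
Reasoning: Replace y by -y in cos(x+y) = cos(x)cos(y) - sin(x)sin(y) and use cos(-y) = cos(y), sin(-y) = -sin(y): cos(x-y) = cos(x)cos(y) + sin(x)sin(y).
So the two sides agree for all real values of x and y for which both sides are defined.

Conclusion: Yes, this is an identity.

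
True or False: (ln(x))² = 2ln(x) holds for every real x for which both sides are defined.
False.

Claim: (ln(x))² = 2ln(x).
Test a specific point where both sides are defined: x = 3/2.
LHS = (ln(x))² ≈ 0.1644
RHS = 2ln(x) ≈ 0.8109
Since 0.1644 ≠ 0.8109, the equation fails at this point, so it cannot hold for every real x for which both sides are defined.
2ln(x) equals ln(x²), which is not the same as (ln x)².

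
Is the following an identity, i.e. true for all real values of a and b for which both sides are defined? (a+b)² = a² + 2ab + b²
Claim: (a+b)² = a² + 2ab + b².
Reasoning: Expand: (a+b)² = (a+b)(a+b) = a·a + a·b + b·a + b·b = a² + 2ab + b².
So the two sides agree for all real values of a and b for which both sides are defined.

Conclusion: Yes, this is an identity.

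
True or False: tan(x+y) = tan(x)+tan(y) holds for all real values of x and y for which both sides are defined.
False.

Claim: tan(x+y) = tan(x)+tan(y).
Test a specific point where both sides are defined: x = -π/6, y = -π/4.
LHS = tan(x+y) ≈ -3.7321
RHS = tan(x)+tan(y) ≈ -1.5774
Since -3.7321 ≠ -1.5774, the equation fails at this point, so it cannot hold for all real values of x and y for which both sides are defined.
The correct formula is tan(x+y) = (tan(x) + tan(y))/(1 - tan(x)tan(y)).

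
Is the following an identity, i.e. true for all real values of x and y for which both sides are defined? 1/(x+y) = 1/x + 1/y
No, this is NOT an identity.

Claim: 1/(x+y) = 1/x + 1/y.
Test a specific point where both sides are defined: x = -2, y = -1.
LHS = 1/(x+y) ≈ -0.3333
RHS = 1/x + 1/y ≈ -1.5000
Since -0.3333 ≠ -1.5000, the equation fails at this point, so it cannot hold for all real values of x and y for which both sides are defined.
1/x + 1/y = (x+y)/(xy), which is not 1/(x+y).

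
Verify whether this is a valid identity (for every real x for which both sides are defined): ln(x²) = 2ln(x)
Claim: ln(x²) = 2ln(x).
Reasoning: The right side requires x > 0. For x > 0, x² = (e^(ln x))² = e^(2ln x), so ln(x²) = 2ln(x). (For x < 0 the right side is undefined, so those values are outside the claim.)
So the two sides agree for every real x for which both sides are defined.

Conclusion: Yes, this is an identity.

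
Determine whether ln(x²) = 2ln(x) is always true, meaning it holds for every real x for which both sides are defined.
Claim: ln(x²) = 2ln(x).
Reasoning: The right side requires x > 0. For x > 0, x² = (e^(ln x))² = e^(2ln x), so ln(x²) = 2ln(x). (For x < 0 the right side is undefined, so those values are outside the claim.)
So the two sides agree for every real x for which both sides are defined.

Conclusion: Yes, this is an identity.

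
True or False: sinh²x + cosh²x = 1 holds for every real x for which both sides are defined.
False.

Claim: sinh²x + cosh²x = 1.
Test a specific point where both sides are defined: x = 1.
LHS = sinh²x + cosh²x ≈ 3.7622
RHS = 1 ≈ 1.0000
Since 3.7622 ≠ 1.0000, the equation fails at this point, so it cannot hold for every real x for which both sides are defined.
The correct hyperbolic identity is cosh²x - sinh²x = 1 (a difference); the sum sinh²x + cosh²x equals cosh(2x).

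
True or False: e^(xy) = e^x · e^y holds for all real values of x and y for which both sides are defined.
False.

Claim: e^(xy) = e^x · e^y.
Test a specific point where both sides are defined: x = 2, y = 1.
LHS = e^(xy) ≈ 7.3891
RHS = e^x · e^y ≈ 20.0855
Since 7.3891 ≠ 20.0855, the equation fails at this point, so it cannot hold for all real values of x and y for which both sides are defined.
e^x · e^y = e^(x+y), not e^(xy).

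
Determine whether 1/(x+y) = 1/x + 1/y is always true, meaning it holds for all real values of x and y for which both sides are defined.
Claim: 1/(x+y) = 1/x + 1/y.
Test a specific point where both sides are defined: x = 4, y = -1.
LHS = 1/(x+y) ≈ 0.3333
RHS = 1/x + 1/y ≈ -0.7500
Since 0.3333 ≠ -0.7500, the equation fails at this point, so it cannot hold for all real values of x and y for which both sides are defined.
1/x + 1/y = (x+y)/(xy), which is not 1/(x+y).

Conclusion: No, this is NOT an identity.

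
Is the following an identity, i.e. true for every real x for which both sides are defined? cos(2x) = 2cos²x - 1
Yes, this is an identity.

Claim: cos(2x) = 2cos²x - 1.
Reasoning: cos(2x) = cos²x - sin²x. Replace sin²x by 1 - cos²x: cos²x - (1 - cos²x) = 2cos²x - 1.
So the two sides agree for every real x for which both sides are defined.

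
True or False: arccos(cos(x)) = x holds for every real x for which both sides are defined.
Claim: arccos(cos(x)) = x.
Test a specific point where both sides are defined: x = -π/3.
LHS = arccos(cos(x)) ≈ 1.0472
RHS = x ≈ -1.0472
Since 1.0472 ≠ -1.0472, the equation fails at this point, so it cannot hold for every real x for which both sides are defined.
arccos only returns values in [0, π], so arccos(cos(x)) = x holds only for x in that interval, not for all real x.

Conclusion: False.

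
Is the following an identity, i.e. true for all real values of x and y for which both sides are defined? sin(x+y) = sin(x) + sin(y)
No, this is NOT an identity.

Claim: sin(x+y) = sin(x) + sin(y).
Test a specific point where both sides are defined: x = π/2, y = 2π/3.
LHS = sin(x+y) ≈ -0.5000
RHS = sin(x) + sin(y) ≈ 1.8660
Since -0.5000 ≠ 1.8660, the equation fails at this point, so it cannot hold for all real values of x and y for which both sides are defined.
The correct expansion is sin(x+y) = sin(x)cos(y) + cos(x)sin(y); sine is not additive.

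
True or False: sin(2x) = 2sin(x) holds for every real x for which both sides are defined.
Claim: sin(2x) = 2sin(x).
Test a specific point where both sides are defined: x = π/4.
LHS = sin(2x) ≈ 1.0000
RHS = 2sin(x) ≈ 1.4142
Since 1.0000 ≠ 1.4142, the equation fails at this point, so it cannot hold for every real x for which both sides are defined.
The correct double-angle formula is sin(2x) = 2sin(x)cos(x).

Conclusion: False.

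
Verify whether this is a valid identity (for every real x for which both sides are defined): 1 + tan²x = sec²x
Yes, this is an identity.

Claim: 1 + tan²x = sec²x.
Reasoning: Start from sin²x + cos²x = 1 and divide every term by cos²x (allowed wherever tan x and sec x are defined): tan²x + 1 = 1/cos²x = sec²x.
So the two sides agree for every real x for which both sides are defined.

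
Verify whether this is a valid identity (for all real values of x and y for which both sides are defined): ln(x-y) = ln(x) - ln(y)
Claim: ln(x-y) = ln(x) - ln(y).
Test a specific point where both sides are defined: x = 3, y = 2.
LHS = ln(x-y) ≈ 0.0000
RHS = ln(x) - ln(y) ≈ 0.4055
Since 0.0000 ≠ 0.4055, the equation fails at this point, so it cannot hold for all real values of x and y for which both sides are defined.
ln(x) - ln(y) = ln(x/y), not ln(x-y).

Conclusion: No, this is NOT an identity.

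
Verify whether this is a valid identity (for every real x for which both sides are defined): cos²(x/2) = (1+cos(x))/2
Claim: cos²(x/2) = (1+cos(x))/2.
Reasoning: Use cos(2θ) = 2cos²θ - 1 with θ = x/2: cos(x) = 2cos²(x/2) - 1. Solving for cos²(x/2) gives (1 + cos(x))/2.
So the two sides agree for every real x for which both sides are defined.

Conclusion: Yes, this is an identity.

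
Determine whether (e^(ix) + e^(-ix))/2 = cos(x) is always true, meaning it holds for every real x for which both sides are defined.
Claim: (e^(ix) + e^(-ix))/2 = cos(x).
Reasoning: By Euler's formula e^(ix) = cos(x) + i·sin(x) and e^(-ix) = cos(x) - i·sin(x). Adding cancels the sine terms: e^(ix) + e^(-ix) = 2cos(x); divide by 2.
So the two sides agree for every real x for which both sides are defined.

Conclusion: Yes, this is an identity.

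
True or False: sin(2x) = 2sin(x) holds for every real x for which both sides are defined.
Claim: sin(2x) = 2sin(x).
Test a specific point where both sides are defined: x = π/2.
LHS = sin(2x) ≈ 0.0000
RHS = 2sin(x) ≈ 2.0000
Since 0.0000 ≠ 2.0000, the equation fails at this point, so it cannot hold for every real x for which both sides are defined.
The correct double-angle formula is sin(2x) = 2sin(x)cos(x).

Conclusion: False.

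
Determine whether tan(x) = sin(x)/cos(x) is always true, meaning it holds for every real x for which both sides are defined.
Yes, this is an identity.

Claim: tan(x) = sin(x)/cos(x).
Reasoning: For an angle x whose terminal point on the unit circle is (cos x, sin x), tan(x) is defined as the ratio (second coordinate)/(first coordinate) = sin(x)/cos(x), wherever cos(x) ≠ 0.
So the two sides agree for every real x for which both sides are defined.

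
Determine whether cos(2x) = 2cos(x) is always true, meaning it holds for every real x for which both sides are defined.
Claim: cos(2x) = 2cos(x).
Test a specific point where both sides are defined: x = 3π/4.
LHS = cos(2x) ≈ 0.0000
RHS = 2cos(x) ≈ -1.4142
Since 0.0000 ≠ -1.4142, the equation fails at this point, so it cannot hold for every real x for which both sides are defined.
The correct double-angle formula is cos(2x) = cos²x - sin²x.

Conclusion: No, this is NOT an identity.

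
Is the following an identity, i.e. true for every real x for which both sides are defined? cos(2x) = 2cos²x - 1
Claim: cos(2x) = 2cos²x - 1.
Reasoning: cos(2x) = cos²x - sin²x. Replace sin²x by 1 - cos²x: cos²x - (1 - cos²x) = 2cos²x - 1.
So the two sides agree for every real x for which both sides are defined.

Conclusion: Yes, this is an identity.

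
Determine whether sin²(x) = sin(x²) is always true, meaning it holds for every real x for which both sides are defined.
No, this is NOT an identity.

Claim: sin²(x) = sin(x²).
Test a specific point where both sides are defined: x = π/6.
LHS = sin²(x) ≈ 0.2500
RHS = sin(x²) ≈ 0.2707
Since 0.2500 ≠ 0.2707, the equation fails at this point, so it cannot hold for every real x for which both sides are defined.
sin²(x) means (sin x)², squaring the output; sin(x²) squares the input. These are different functions.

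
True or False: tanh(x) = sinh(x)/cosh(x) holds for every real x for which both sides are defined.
Claim: tanh(x) = sinh(x)/cosh(x).
Reasoning: tanh(x) is defined as sinh(x)/cosh(x) = (e^x - e^-x)/(e^x + e^-x); cosh(x) ≥ 1 is never zero, so this holds for every real x.
So the two sides agree for every real x for which both sides are defined.

Conclusion: True.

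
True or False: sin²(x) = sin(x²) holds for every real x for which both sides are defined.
False.

Claim: sin²(x) = sin(x²).
Test a specific point where both sides are defined: x = π/4.
LHS = sin²(x) ≈ 0.5000
RHS = sin(x²) ≈ 0.5785
Since 0.5000 ≠ 0.5785, the equation fails at this point, so it cannot hold for every real x for which both sides are defined.
sin²(x) means (sin x)², squaring the output; sin(x²) squares the input. These are different functions.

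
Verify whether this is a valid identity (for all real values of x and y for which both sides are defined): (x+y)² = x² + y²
No, this is NOT an identity.

Claim: (x+y)² = x² + y².
Test a specific point where both sides are defined: x = 1, y = -1.
LHS = (x+y)² ≈ 0.0000
RHS = x² + y² ≈ 2.0000
Since 0.0000 ≠ 2.0000, the equation fails at this point, so it cannot hold for all real values of x and y for which both sides are defined.
The correct expansion is (x+y)² = x² + 2xy + y²; the cross term 2xy is missing.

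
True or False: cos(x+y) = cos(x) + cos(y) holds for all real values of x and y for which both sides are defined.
Claim: cos(x+y) = cos(x) + cos(y).
Test a specific point where both sides are defined: x = π, y = π/4.
LHS = cos(x+y) ≈ -0.7071
RHS = cos(x) + cos(y) ≈ -0.2929
Since -0.7071 ≠ -0.2929, the equation fails at this point, so it cannot hold for all real values of x and y for which both sides are defined.
The correct expansion is cos(x+y) = cos(x)cos(y) - sin(x)sin(y); cosine is not additive.

Conclusion: False.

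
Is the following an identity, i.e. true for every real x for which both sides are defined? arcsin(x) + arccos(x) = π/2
Claim: arcsin(x) + arccos(x) = π/2.
Reasoning: Both sides are defined for -1 ≤ x ≤ 1. Let θ = arcsin(x), so sin θ = x and θ ∈ [-π/2, π/2]. Then cos(π/2 - θ) = sin θ = x and π/2 - θ ∈ [0, π], which is exactly the range of arccos, so arccos(x) = π/2 - θ. Adding: arcsin(x) + arccos(x) = θ + (π/2 - θ) = π/2.
So the two sides agree for every real x for which both sides are defined.

Conclusion: Yes, this is an identity.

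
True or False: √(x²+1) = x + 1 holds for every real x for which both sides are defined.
Claim: √(x²+1) = x + 1.
Test a specific point where both sides are defined: x = -1.
LHS = √(x²+1) ≈ 1.4142
RHS = x + 1 ≈ 0.0000
Since 1.4142 ≠ 0.0000, the equation fails at this point, so it cannot hold for every real x for which both sides are defined.
(x+1)² = x² + 2x + 1 ≠ x² + 1 unless x = 0.

Conclusion: False.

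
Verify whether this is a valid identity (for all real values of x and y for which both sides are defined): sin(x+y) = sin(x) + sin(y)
No, this is NOT an identity.

Claim: sin(x+y) = sin(x) + sin(y).
Test a specific point where both sides are defined: x = π/2, y = -π/3.
LHS = sin(x+y) ≈ 0.5000
RHS = sin(x) + sin(y) ≈ 0.1340
Since 0.5000 ≠ 0.1340, the equation fails at this point, so it cannot hold for all real values of x and y for which both sides are defined.
The correct expansion is sin(x+y) = sin(x)cos(y) + cos(x)sin(y); sine is not additive.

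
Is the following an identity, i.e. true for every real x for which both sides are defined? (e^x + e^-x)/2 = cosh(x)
Yes, this is an identity.

Claim: (e^x + e^-x)/2 = cosh(x).
Reasoning: This is exactly the definition of the hyperbolic cosine: cosh(x) := (e^x + e^-x)/2.
So the two sides agree for every real x for which both sides are defined.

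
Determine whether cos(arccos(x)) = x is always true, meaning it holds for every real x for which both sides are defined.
Claim: cos(arccos(x)) = x.
Reasoning: For -1 ≤ x ≤ 1 (where arccos is defined), arccos(x) is by definition an angle whose cosine equals x. Taking the cosine of that angle returns x. (Note the other order, arccos(cos x) = x, is NOT an identity.)
So the two sides agree for every real x for which both sides are defined.

Conclusion: Yes, this is an identity.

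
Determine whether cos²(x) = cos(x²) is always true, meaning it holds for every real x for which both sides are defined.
Claim: cos²(x) = cos(x²).
Test a specific point where both sides are defined: x = π/4.
LHS = cos²(x) ≈ 0.5000
RHS = cos(x²) ≈ 0.8157
Since 0.5000 ≠ 0.8157, the equation fails at this point, so it cannot hold for every real x for which both sides are defined.
cos²(x) means (cos x)², squaring the output; cos(x²) squares the input. These are different functions.

Conclusion: No, this is NOT an identity.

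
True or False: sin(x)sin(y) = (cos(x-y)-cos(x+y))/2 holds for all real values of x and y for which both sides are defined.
Claim: sin(x)sin(y) = (cos(x-y)-cos(x+y))/2.
Reasoning: cos(x-y) = cos(x)cos(y) + sin(x)sin(y) and cos(x+y) = cos(x)cos(y) - sin(x)sin(y). Subtracting, cos(x-y) - cos(x+y) = 2sin(x)sin(y); divide by 2.
So the two sides agree for all real values of x and y for which both sides are defined.

Conclusion: True.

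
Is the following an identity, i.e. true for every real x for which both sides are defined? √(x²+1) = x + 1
No, this is NOT an identity.

Claim: √(x²+1) = x + 1.
Test a specific point where both sides are defined: x = -3.
LHS = √(x²+1) ≈ 3.1623
RHS = x + 1 ≈ -2.0000
Since 3.1623 ≠ -2.0000, the equation fails at this point, so it cannot hold for every real x for which both sides are defined.
(x+1)² = x² + 2x + 1 ≠ x² + 1 unless x = 0.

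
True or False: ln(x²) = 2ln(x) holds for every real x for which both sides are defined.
True.

Claim: ln(x²) = 2ln(x).
Reasoning: The right side requires x > 0. For x > 0, x² = (e^(ln x))² = e^(2ln x), so ln(x²) = 2ln(x). (For x < 0 the right side is undefined, so those values are outside the claim.)
So the two sides agree for every real x for which both sides are defined.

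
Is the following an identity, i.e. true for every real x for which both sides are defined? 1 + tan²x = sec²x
Yes, this is an identity.

Claim: 1 + tan²x = sec²x.
Reasoning: Start from sin²x + cos²x = 1 and divide every term by cos²x (allowed wherever tan x and sec x are defined): tan²x + 1 = 1/cos²x = sec²x.
So the two sides agree for every real x for which both sides are defined.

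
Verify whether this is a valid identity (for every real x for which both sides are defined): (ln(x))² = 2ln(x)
No, this is NOT an identity.

Claim: (ln(x))² = 2ln(x).
Test a specific point where both sides are defined: x = 5.
LHS = (ln(x))² ≈ 2.5903
RHS = 2ln(x) ≈ 3.2189
Since 2.5903 ≠ 3.2189, the equation fails at this point, so it cannot hold for every real x for which both sides are defined.
2ln(x) equals ln(x²), which is not the same as (ln x)².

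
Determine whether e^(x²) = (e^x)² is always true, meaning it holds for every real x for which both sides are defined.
Claim: e^(x²) = (e^x)².
Test a specific point where both sides are defined: x = 1/2.
LHS = e^(x²) ≈ 1.2840
RHS = (e^x)² ≈ 2.7183
Since 1.2840 ≠ 2.7183, the equation fails at this point, so it cannot hold for every real x for which both sides are defined.
(e^x)² = e^(2x), and 2x ≠ x² in general.

Conclusion: No, this is NOT an identity.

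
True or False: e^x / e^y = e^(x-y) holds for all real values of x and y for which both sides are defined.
True.

Claim: e^x / e^y = e^(x-y).
Reasoning: 1/e^y = e^(-y), so e^x / e^y = e^x · e^(-y) = e^(x + (-y)) = e^(x-y) by the product rule for exponents.
So the two sides agree for all real values of x and y for which both sides are defined.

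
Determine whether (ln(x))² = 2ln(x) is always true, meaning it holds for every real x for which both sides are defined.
No, this is NOT an identity.

Claim: (ln(x))² = 2ln(x).
Test a specific point where both sides are defined: x = 2.
LHS = (ln(x))² ≈ 0.4805
RHS = 2ln(x) ≈ 1.3863
Since 0.4805 ≠ 1.3863, the equation fails at this point, so it cannot hold for every real x for which both sides are defined.
2ln(x) equals ln(x²), which is not the same as (ln x)².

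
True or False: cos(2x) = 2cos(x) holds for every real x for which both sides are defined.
Claim: cos(2x) = 2cos(x).
Test a specific point where both sides are defined: x = -π/4.
LHS = cos(2x) ≈ 0.0000
RHS = 2cos(x) ≈ 1.4142
Since 0.0000 ≠ 1.4142, the equation fails at this point, so it cannot hold for every real x for which both sides are defined.
The correct double-angle formula is cos(2x) = cos²x - sin²x.

Conclusion: False.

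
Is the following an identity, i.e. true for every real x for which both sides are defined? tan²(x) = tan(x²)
Claim: tan²(x) = tan(x²).
Test a specific point where both sides are defined: x = π/4.
LHS = tan²(x) ≈ 1.0000
RHS = tan(x²) ≈ 0.7092
Since 1.0000 ≠ 0.7092, the equation fails at this point, so it cannot hold for every real x for which both sides are defined.
tan²(x) means (tan x)², squaring the output; tan(x²) squares the input. These are different functions.

Conclusion: No, this is NOT an identity.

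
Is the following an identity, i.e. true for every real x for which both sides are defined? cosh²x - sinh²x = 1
Claim: cosh²x - sinh²x = 1.
Reasoning: With cosh(x) = (e^x + e^-x)/2 and sinh(x) = (e^x - e^-x)/2: cosh²x = (e^(2x) + 2 + e^(-2x))/4 and sinh²x = (e^(2x) - 2 + e^(-2x))/4. Subtracting leaves 4/4 = 1.
So the two sides agree for every real x for which both sides are defined.

Conclusion: Yes, this is an identity.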